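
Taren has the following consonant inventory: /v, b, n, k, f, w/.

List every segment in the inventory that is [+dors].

k, w

The feature [dorsal] marks segments articulated with the tongue body. In this inventory /k, w/ have that property, so they are [+dorsal]; /v, b, n, f/ are [−dorsal].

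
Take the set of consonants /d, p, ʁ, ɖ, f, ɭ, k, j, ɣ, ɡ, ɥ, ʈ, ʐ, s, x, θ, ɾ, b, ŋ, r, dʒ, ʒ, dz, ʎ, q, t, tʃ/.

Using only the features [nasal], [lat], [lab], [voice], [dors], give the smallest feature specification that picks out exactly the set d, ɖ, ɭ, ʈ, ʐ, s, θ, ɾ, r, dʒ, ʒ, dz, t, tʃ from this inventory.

[-lab, -dors]

Every target segment is [-labial], [-dorsal]; each remaining inventory member fails at least one of these. Each conjunct is needed — [-dorsal] alone would also admit /p, f, b/; [-labial] alone would also admit /ʁ, k, j, ɣ, …/ — and no other single listed feature has exactly this extension, so two is the minimum.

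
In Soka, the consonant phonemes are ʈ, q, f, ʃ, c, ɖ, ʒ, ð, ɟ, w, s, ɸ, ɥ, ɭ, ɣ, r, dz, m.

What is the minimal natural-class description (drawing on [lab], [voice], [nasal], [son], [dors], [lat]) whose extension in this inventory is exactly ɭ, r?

The class [+sonorant], [-labial] has exactly /ɭ, r/ as its extension in this inventory. No smaller conjunction from the listed features achieves this: [-labial] alone would also admit /ʈ, q, ʃ, c, …/; [+sonorant] alone would also admit /w, ɥ, m/; and checking the remaining single features turns up none with this extension.

[+son, -lab]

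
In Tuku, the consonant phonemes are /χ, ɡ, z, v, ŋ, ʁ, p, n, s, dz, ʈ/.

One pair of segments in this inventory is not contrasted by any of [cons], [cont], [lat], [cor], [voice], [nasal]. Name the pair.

v, ʁ

On the given features, /v/ and /ʁ/ have an identical profile: [+consonantal], [+continuant], [−lateral], [−coronal], [+voice], [−nasal]. No other two segments in the inventory coincide on all 6 features. (They do differ in [labial] and [dorsal], which are not among the given features.)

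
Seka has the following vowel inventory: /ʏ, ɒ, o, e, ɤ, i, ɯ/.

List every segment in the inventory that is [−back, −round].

Among the inventory, the [−back] segments are /ʏ, e, i/.
Intersecting with [−round] leaves /e, i/.

e, i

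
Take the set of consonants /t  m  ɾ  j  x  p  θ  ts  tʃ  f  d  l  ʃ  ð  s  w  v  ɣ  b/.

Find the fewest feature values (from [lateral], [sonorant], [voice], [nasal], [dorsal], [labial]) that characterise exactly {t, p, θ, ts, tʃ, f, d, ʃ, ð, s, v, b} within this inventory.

[-sonorant, -dorsal]

Every target segment is [-sonorant], [-dorsal]; each remaining inventory member fails at least one of these. Each conjunct is needed — [-dorsal] alone would also admit /m, ɾ, l/; [-sonorant] alone would also admit /x, ɣ/ — and no other single listed feature has exactly this extension, so two is the minimum.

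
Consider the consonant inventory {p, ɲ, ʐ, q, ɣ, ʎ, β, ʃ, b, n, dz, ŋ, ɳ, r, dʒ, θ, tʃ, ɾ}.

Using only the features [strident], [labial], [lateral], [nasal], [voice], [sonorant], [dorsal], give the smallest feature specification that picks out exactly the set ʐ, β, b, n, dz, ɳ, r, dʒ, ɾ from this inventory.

[+voice, −dorsal]

Every target segment is [+voice], [−dorsal]; each remaining inventory member fails at least one of these. Each conjunct is needed — [−dorsal] alone would also admit /p, ʃ, θ, tʃ/; [+voice] alone would also admit /ɲ, ɣ, ʎ, ŋ/ — and no other single listed feature has exactly this extension, so two is the minimum.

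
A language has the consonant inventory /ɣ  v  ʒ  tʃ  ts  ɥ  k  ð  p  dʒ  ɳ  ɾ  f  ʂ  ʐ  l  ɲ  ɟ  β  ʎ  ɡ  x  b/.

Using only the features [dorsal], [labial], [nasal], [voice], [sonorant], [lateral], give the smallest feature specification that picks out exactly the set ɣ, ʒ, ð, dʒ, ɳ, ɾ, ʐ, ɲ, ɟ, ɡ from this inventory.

[+voice, −lateral, −labial]

/ɣ, ʒ, ð, dʒ, ɳ, ɾ, ʐ, ɲ, ɟ, ɡ/ are all [+voice], [−lateral], [−labial], and no other segment in the inventory matches all three values. Dropping any one of them over-generates: [−lateral, −labial] alone would also admit /tʃ, ts, k, ʂ, …/; [+voice, −labial] alone would also admit /l, ʎ/; [+voice, −lateral] alone would also admit /v, ɥ, β, b/. No other combination of two listed features picks out exactly this set either, so fewer than three features will not do.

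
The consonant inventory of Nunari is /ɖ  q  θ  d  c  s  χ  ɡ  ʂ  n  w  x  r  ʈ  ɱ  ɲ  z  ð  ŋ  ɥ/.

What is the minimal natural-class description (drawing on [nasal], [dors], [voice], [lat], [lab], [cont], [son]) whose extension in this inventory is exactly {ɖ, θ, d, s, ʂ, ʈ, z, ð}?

[-son, -dors]

The class [-sonorant], [-dorsal] has exactly /ɖ, θ, d, s, ʂ, ʈ, z, ð/ as its extension in this inventory. No smaller conjunction from the listed features achieves this: [-dorsal] alone would also admit /n, r, ɱ/; [-sonorant] alone would also admit /q, c, χ, ɡ, …/; and checking the remaining single features turns up none with this extension.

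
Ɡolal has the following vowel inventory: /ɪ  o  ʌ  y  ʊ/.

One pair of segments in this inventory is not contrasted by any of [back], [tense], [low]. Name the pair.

/ʌ/ (mid back unrounded lax vowel) and /ʊ/ (high back rounded lax vowel) are both [+back], [−tense], [−low], so none of the listed features separates them. (They do differ in [labial], [round] and [high], which are not among the given features.) Every other pair in the inventory differs on at least one listed feature.

ʌ, ʊ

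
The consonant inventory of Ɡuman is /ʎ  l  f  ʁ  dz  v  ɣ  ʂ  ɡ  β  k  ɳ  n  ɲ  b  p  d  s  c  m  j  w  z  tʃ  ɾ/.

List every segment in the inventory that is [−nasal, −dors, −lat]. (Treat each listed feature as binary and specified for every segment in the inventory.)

f, dz, v, ʂ, β, b, p, d, s, z, tʃ, ɾ

Eliminate segments failing any feature: /ʎ, ʁ, ɣ, ɡ, k, c, j, w/ are [+dorsal]; /l/ is [+lateral]; /ɳ, n, ɲ, m/ are [+nasal]. The remaining /f, dz, v, ʂ, β, b, p, d, s, z, tʃ, ɾ/ satisfy [−nasal], [−dorsal], [−lateral].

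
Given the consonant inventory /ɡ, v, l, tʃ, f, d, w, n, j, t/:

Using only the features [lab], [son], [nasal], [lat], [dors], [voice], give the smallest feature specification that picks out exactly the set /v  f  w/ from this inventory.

/v, f, w/ are exactly the [+labial] segments in the inventory, so a single feature suffices.

[+lab]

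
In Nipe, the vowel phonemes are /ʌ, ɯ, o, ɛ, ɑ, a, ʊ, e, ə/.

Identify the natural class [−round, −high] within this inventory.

Checking each segment against [−round], [−high]: /ʌ/ (mid back unrounded lax vowel), /ɛ/ (mid front unrounded lax vowel), /ɑ/ (low back unrounded vowel), /a/ (low unrounded vowel), /e/ (mid front unrounded tense vowel), /ə/ (mid central vowel (schwa)) satisfy every feature; every other segment in the inventory fails at least one.

ʌ, ɛ, ɑ, a, e, ə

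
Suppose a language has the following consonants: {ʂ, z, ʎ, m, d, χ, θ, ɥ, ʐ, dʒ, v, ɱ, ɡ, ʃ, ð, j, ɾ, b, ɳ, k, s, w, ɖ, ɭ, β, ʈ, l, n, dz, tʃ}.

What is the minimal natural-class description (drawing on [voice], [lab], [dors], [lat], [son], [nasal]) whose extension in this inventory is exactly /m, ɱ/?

[+nasal, +lab]

/m, ɱ/ are all [+nasal], [+labial], and no other segment in the inventory matches both values. Dropping any one of them over-generates: [+labial] alone would also admit /ɥ, v, b, w, …/; [+nasal] alone would also admit /ɳ, n/. No other single listed feature picks out exactly this set either, so fewer than two features will not do.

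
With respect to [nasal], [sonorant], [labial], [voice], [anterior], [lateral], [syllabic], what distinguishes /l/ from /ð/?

[sonorant], [lateral]

/l/ is the alveolar lateral approximant and /ð/ is the voiced dental fricative. Both are [−nasal], [−labial], [+voice], [+anterior], [−syllabic]. /l/ is [+sonorant] while /ð/ is [−sonorant]; /l/ is [+lateral] while /ð/ is [−lateral], so the distinguishing features are [sonorant], [lateral].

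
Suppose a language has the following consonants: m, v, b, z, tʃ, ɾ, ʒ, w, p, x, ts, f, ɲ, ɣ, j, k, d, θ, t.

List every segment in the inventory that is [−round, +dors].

Eliminate segments failing any feature: /m, v, b, z, tʃ, ɾ, ʒ, p, ts, f, d, θ, t/ are [−dorsal]; /w/ is [+round]. The remaining /x, ɲ, ɣ, j, k/ satisfy [−round], [+dorsal].

x, ɲ, ɣ, j, k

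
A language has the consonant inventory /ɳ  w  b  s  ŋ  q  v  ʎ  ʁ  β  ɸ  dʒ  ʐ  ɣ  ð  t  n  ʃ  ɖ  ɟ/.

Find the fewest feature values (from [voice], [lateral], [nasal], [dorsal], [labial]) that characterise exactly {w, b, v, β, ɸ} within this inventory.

[+labial]

Every target segment is [+labial] and no other inventory member is, so one feature is enough.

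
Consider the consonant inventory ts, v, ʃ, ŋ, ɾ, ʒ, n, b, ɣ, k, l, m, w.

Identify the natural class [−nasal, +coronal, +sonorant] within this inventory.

Checking each segment against [−nasal], [+coronal], [+sonorant]: /ɾ/ (alveolar tap), /l/ (alveolar lateral approximant) satisfy every feature; every other segment in the inventory fails at least one.

ɾ, l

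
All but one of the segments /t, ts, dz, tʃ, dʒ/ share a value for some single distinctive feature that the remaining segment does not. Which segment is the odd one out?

[delayed release] (equivalently [strident]) groups all but one: /tʃ, dz, ts, dʒ/ share [+delayed release] while /t/ (voiceless alveolar stop) alone is [-delayed release]. Removing any other segment would not leave a single-feature class that excludes it.

t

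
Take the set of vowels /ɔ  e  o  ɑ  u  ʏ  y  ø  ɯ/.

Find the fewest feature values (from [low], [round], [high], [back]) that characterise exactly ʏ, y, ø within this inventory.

[-back, +round]

/ʏ, y, ø/ are all [-back], [+round], and no other segment in the inventory matches both values. Dropping any one of them over-generates: [+round] alone would also admit /ɔ, o, u/; [-back] alone would also admit /e/. No other single listed feature picks out exactly this set either, so fewer than two features will not do.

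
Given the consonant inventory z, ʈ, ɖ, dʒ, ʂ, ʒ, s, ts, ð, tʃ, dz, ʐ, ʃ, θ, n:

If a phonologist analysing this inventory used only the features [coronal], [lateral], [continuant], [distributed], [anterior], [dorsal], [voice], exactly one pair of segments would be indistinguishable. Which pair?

Both /n/ and /dz/ are [+coronal], [−lateral], [−continuant], [−distributed], [+anterior], [−dorsal], [+voice]. Since the list omits [sonorant], [nasal] and [strident] — which do distinguish the alveolar nasal from the voiced alveolar affricate — this pair collapses; all other pairs remain distinct.

n, dz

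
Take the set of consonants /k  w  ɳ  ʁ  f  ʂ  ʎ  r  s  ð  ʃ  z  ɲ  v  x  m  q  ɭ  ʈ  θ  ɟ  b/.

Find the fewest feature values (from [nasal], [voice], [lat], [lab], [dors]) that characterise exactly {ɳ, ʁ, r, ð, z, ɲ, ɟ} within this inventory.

Every target segment is [+voice], [−lateral], [−labial]; each remaining inventory member fails at least one of these. Each conjunct is needed — [−lateral, −labial] alone would also admit /k, ʂ, s, ʃ, …/; [+voice, −labial] alone would also admit /ʎ, ɭ/; [+voice, −lateral] alone would also admit /w, v, m, b/ — and no other combination of two listed features has exactly this extension, so three is the minimum.

[+voice, −lat, −lab]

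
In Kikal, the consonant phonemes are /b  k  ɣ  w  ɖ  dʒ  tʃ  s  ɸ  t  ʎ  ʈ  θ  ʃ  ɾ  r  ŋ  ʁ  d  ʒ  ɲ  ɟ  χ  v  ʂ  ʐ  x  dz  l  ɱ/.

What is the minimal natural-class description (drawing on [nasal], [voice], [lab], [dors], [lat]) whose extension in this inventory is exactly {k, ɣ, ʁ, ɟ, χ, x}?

/k, ɣ, ʁ, ɟ, χ, x/ are all [−nasal], [−lateral], [−labial], [+dorsal], and no other segment in the inventory matches all four values. Dropping any one of them over-generates: [−lateral, −labial, +dorsal] alone would also admit /ŋ, ɲ/; [−nasal, −labial, +dorsal] alone would also admit /ʎ/; [−nasal, −lateral, +dorsal] alone would also admit /w/; [−nasal, −lateral, −labial] alone would also admit /ɖ, dʒ, tʃ, s, …/. No other combination of three listed features picks out exactly this set either, so fewer than four features will not do.

[−nasal, −lat, −lab, +dors]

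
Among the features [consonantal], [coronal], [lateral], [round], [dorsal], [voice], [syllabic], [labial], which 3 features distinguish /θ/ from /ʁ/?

[voice], [coronal], [dorsal]

/θ/ is the voiceless dental fricative and /ʁ/ is the voiced uvular fricative. Both are [+consonantal], [−lateral], [−round], [−syllabic], [−labial]. /θ/ is [−voice] while /ʁ/ is [+voice]; /θ/ is [+coronal] while /ʁ/ is [−coronal]; /θ/ is [−dorsal] while /ʁ/ is [+dorsal], so the distinguishing features are [voice], [coronal], [dorsal].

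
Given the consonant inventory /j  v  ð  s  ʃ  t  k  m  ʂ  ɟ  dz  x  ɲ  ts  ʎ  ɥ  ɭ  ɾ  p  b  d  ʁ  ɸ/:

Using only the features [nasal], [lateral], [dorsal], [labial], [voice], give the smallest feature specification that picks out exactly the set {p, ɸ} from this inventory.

[-voice, +labial]

Every target segment is [-voice], [+labial]; each remaining inventory member fails at least one of these. Each conjunct is needed — [+labial] alone would also admit /v, m, ɥ, b/; [-voice] alone would also admit /s, ʃ, t, k, …/ — and no other single listed feature has exactly this extension, so two is the minimum.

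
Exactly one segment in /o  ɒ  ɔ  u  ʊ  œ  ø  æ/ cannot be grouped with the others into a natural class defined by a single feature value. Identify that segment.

The remaining segments after removing /æ/ share [+round]; /æ/ (low front unrounded vowel) is [−round]. For every other candidate removal, the leftover set fails to share any single feature value that the removed segment lacks.

æ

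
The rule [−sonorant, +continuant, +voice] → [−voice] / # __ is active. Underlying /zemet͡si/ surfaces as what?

[semet͡si]

/z/ satisfies [−sonorant, +continuant, +voice] and sits in # __. The [−voice] counterpart of the voiced alveolar fricative is /s/. Other segments in /zemet͡si/ either fail the structural description or are not in the environment, so the surface form is [semet͡si].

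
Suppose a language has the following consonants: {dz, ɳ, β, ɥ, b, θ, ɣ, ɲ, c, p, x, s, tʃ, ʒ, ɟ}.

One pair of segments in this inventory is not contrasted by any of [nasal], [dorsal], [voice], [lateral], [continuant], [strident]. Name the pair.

On the given features, /ɥ/ and /ɣ/ have an identical profile: [-nasal], [+dorsal], [+voice], [-lateral], [+continuant], [-strident]. No other two segments in the inventory coincide on all 6 features. (They do differ in [sonorant], [labial], [round] and [back], which are not among the given features.)

ɥ, ɣ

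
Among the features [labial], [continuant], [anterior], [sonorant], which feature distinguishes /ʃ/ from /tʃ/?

[continuant]

/ʃ/ (voiceless postalveolar fricative) and /tʃ/ (voiceless postalveolar affricate) agree on [-labial], [-anterior], [-sonorant]. They differ on [continuant] (/ʃ/ [+], /tʃ/ [-]).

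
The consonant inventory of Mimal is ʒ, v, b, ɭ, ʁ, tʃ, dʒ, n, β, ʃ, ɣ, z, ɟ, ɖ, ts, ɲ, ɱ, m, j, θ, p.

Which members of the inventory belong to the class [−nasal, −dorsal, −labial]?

Eliminate segments failing any feature: /v, b, β, p/ are [+labial]; /ʁ, ɣ, ɟ, j/ are [+dorsal]; /n, ɲ, ɱ, m/ are [+nasal]. The remaining /ʒ, ɭ, tʃ, dʒ, ʃ, z, ɖ, ts, θ/ satisfy [−nasal], [−dorsal], [−labial].

ʒ, ɭ, tʃ, dʒ, ʃ, z, ɖ, ts, θ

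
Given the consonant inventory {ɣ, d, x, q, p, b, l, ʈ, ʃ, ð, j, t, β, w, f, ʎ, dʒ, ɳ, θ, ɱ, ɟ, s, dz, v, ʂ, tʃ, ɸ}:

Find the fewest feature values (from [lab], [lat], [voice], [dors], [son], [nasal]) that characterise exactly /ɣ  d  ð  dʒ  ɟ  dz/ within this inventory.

The class [-sonorant], [+voice], [-labial] has exactly /ɣ, d, ð, dʒ, ɟ, dz/ as its extension in this inventory. No smaller conjunction from the listed features achieves this: [+voice, -labial] alone would also admit /l, j, ʎ, ɳ/; [-sonorant, -labial] alone would also admit /x, q, ʈ, ʃ, …/; [-sonorant, +voice] alone would also admit /b, β, v/; and checking the remaining two-feature bundles turns up none with this extension.

[-son, +voice, -lab]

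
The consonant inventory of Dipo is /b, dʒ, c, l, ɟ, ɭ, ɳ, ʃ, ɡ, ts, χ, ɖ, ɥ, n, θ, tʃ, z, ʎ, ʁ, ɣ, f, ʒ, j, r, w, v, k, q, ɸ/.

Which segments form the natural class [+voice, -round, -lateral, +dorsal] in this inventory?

ɟ, ɡ, ʁ, ɣ, j

Among the inventory, the [+voice] segments are /b, dʒ, l, ɟ, ɭ, ɳ, ɡ, ɖ, ɥ, n, z, ʎ, ʁ, ɣ, ʒ, j, r, w, v/.
Within that set, [-round] gives /b, dʒ, l, ɟ, ɭ, ɳ, ɡ, ɖ, n, z, ʎ, ʁ, ɣ, ʒ, j, r, v/.
Of those, [-lateral] gives /b, dʒ, ɟ, ɳ, ɡ, ɖ, n, z, ʁ, ɣ, ʒ, j, r, v/.
Of those, [+dorsal] leaves /ɟ, ɡ, ʁ, ɣ, j/.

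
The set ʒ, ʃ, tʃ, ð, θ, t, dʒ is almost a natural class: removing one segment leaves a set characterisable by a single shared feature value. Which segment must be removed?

/ʒ, θ, ʃ, ð, tʃ, dʒ/ are all [+distributed], but /t/ (voiceless alveolar stop) is [-distributed]. No other single segment can be removed to leave a set sharing one feature value that the removed segment lacks, so /t/ is the odd one out.

t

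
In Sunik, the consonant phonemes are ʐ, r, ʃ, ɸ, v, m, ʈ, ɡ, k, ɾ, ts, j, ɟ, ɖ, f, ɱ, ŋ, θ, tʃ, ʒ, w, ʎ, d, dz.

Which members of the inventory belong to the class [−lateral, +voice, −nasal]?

ʐ, r, v, ɡ, ɾ, j, ɟ, ɖ, ʒ, w, d, dz

The [−lateral] segments are /ʐ, r, ʃ, ɸ, v, m, ʈ, ɡ, k, ɾ, ts, j, ɟ, ɖ, f, ɱ, ŋ, θ, tʃ, ʒ, w, d, dz/.
Then [+voice] gives /ʐ, r, v, m, ɡ, ɾ, j, ɟ, ɖ, ɱ, ŋ, ʒ, w, d, dz/.
Intersecting with [−nasal] leaves /ʐ, r, v, ɡ, ɾ, j, ɟ, ɖ, ʒ, w, d, dz/.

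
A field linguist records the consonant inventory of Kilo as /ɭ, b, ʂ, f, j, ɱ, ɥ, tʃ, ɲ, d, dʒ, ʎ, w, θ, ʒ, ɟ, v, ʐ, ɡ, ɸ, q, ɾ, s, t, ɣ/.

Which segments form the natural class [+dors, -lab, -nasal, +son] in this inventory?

Checking each segment against [+dorsal], [-labial], [-nasal], [+sonorant]: /j/ (palatal glide), /ʎ/ (palatal lateral approximant) satisfy every feature; every other segment in the inventory fails at least one.

j, ʎ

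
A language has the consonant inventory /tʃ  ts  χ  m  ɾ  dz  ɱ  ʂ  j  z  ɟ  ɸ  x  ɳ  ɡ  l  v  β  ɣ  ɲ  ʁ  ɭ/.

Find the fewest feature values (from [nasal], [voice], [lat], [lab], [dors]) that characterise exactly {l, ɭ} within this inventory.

[+lat]

/l, ɭ/ are exactly the [+lateral] segments in the inventory, so a single feature suffices.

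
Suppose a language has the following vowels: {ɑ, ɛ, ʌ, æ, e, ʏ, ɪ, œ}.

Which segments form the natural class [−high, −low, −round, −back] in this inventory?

First, the [−high] segments are /ɑ, ɛ, ʌ, æ, e, œ/.
Of those, [−low] gives /ɛ, ʌ, e, œ/.
Among these, [−round] gives /ɛ, ʌ, e/.
Intersecting with [−back] leaves /ɛ, e/.

ɛ, e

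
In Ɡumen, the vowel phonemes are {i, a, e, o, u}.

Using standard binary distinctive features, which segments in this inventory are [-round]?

i, a, e

The feature [round] marks segments produced with lip rounding. In this inventory /i, a, e/ lack that property, so they are [-round]; /o, u/ are [+round].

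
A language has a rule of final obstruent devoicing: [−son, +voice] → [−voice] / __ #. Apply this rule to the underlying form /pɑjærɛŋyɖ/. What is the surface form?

Only the final segment /ɖ/ is both word-final and matches the structural description. It is a voiced retroflex stop, so [−son, +voice] holds; changing it to [−voice] with all other features held fixed yields /ʈ/ (voiceless retroflex stop). No other segment meets both the structural description and the environment, so the output is [pɑjærɛŋyʈ].

[pɑjærɛŋyʈ]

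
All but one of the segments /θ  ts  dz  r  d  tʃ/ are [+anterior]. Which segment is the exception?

tʃ

/dz, θ, r, d, ts/ are all [+anterior]; /tʃ/ (voiceless postalveolar affricate) is [-anterior].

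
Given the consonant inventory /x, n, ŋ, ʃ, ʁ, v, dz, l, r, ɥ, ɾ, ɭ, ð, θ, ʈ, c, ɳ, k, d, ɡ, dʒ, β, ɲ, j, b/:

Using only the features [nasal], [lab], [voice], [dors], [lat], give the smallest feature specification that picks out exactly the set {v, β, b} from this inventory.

/v, β, b/ are all [+labial], [-dorsal], and no other segment in the inventory matches both values. Dropping any one of them over-generates: [-dorsal] alone would also admit /n, ʃ, dz, l, …/; [+labial] alone would also admit /ɥ/. No other single listed feature picks out exactly this set either, so fewer than two features will not do.

[+lab, -dors]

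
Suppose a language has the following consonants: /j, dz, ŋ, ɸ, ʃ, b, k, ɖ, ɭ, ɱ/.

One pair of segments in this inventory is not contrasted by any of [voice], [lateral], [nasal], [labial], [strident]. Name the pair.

/j/ (palatal glide) and /ɖ/ (voiced retroflex stop) are both [+voice], [−lateral], [−nasal], [−labial], [−strident], so none of the listed features separates them. (They do differ in [sonorant], [continuant] and [dorsal], which are not among the given features.) Every other pair in the inventory differs on at least one listed feature.

j, ɖ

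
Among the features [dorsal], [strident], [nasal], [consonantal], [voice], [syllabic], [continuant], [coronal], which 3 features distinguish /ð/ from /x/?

[voice], [coronal], [dorsal]

/ð/ is the voiced dental fricative and /x/ is the voiceless velar fricative. Both are [−strident], [−nasal], [+consonantal], [−syllabic], [+continuant]. /ð/ is [+voice] while /x/ is [−voice]; /ð/ is [+coronal] while /x/ is [−coronal]; /ð/ is [−dorsal] while /x/ is [+dorsal], so the distinguishing features are [voice], [coronal], [dorsal].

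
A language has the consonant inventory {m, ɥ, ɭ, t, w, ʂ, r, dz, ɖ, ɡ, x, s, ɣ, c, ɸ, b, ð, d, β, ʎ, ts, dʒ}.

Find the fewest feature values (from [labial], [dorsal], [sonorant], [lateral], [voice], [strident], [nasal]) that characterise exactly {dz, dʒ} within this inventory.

Every target segment is [+voice], [+strident]; each remaining inventory member fails at least one of these. Each conjunct is needed — [+strident] alone would also admit /ʂ, s, ts/; [+voice] alone would also admit /m, ɥ, ɭ, w, …/ — and no other single listed feature has exactly this extension, so two is the minimum.

[+voice, +strident]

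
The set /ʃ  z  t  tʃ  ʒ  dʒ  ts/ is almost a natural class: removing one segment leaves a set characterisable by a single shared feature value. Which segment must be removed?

t

/ʃ, ts, tʃ, dʒ, ʒ, z/ are all [+strident], but /t/ (voiceless alveolar stop) is [-strident]. No other single segment can be removed to leave a set sharing one feature value that the removed segment lacks, so /t/ is the odd one out.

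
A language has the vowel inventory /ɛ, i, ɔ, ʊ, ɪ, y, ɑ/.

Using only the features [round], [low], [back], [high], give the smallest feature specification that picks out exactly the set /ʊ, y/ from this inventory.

[+high, +round]

The class [+high], [+round] has exactly /ʊ, y/ as its extension in this inventory. No smaller conjunction from the listed features achieves this: [+round] alone would also admit /ɔ/; [+high] alone would also admit /i, ɪ/; and checking the remaining single features turns up none with this extension.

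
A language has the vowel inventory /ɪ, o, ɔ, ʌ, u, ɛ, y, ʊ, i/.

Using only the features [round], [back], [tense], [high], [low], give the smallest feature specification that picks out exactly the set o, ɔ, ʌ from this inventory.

Every target segment is [−high], [+back]; each remaining inventory member fails at least one of these. Each conjunct is needed — [+back] alone would also admit /u, ʊ/; [−high] alone would also admit /ɛ/ — and no other single listed feature has exactly this extension, so two is the minimum.

[−high, +back]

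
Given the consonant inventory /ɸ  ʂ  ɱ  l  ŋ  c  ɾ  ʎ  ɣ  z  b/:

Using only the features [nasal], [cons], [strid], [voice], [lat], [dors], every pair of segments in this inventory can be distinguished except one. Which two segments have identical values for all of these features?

On the given features, /b/ and /ɾ/ have an identical profile: [−nasal], [+consonantal], [−strident], [+voice], [−lateral], [−dorsal]. No other two segments in the inventory coincide on all 6 features. (They do differ in [sonorant], [labial] and [coronal], which are not among the given features.)

b, ɾ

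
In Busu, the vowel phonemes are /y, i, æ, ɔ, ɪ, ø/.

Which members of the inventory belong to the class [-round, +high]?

i, ɪ

Checking each segment against [-round], [+high]: /i/ (high front unrounded tense vowel), /ɪ/ (high front unrounded lax vowel) satisfy every feature; every other segment in the inventory fails at least one.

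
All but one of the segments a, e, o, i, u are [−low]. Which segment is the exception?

/a/ is the low unrounded vowel, which is [+low]; the rest — /e, u, o, i/ — are [−low].

a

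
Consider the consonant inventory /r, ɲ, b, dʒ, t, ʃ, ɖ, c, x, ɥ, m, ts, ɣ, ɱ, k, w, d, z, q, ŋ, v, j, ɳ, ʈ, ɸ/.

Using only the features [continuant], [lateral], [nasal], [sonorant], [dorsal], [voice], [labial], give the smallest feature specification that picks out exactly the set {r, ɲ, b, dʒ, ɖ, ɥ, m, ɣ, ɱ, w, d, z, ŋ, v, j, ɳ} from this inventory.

/r, ɲ, b, dʒ, ɖ, ɥ, m, ɣ, ɱ, w, d, z, ŋ, v, j, ɳ/ are exactly the [+voice] segments in the inventory, so a single feature suffices.

[+voice]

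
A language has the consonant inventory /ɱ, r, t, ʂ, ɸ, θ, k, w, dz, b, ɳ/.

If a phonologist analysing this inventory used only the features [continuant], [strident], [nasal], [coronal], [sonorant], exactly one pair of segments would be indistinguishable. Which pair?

k, b

/k/ (voiceless velar stop) and /b/ (voiced bilabial stop) are both [-continuant], [-strident], [-nasal], [-coronal], [-sonorant], so none of the listed features separates them. (They do differ in [voice], [labial] and [dorsal], which are not among the given features.) Every other pair in the inventory differs on at least one listed feature.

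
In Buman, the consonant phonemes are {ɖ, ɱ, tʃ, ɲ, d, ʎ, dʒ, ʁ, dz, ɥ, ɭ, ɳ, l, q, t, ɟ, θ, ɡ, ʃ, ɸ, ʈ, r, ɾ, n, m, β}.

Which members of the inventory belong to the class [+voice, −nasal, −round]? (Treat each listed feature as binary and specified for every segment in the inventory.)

ɖ, d, ʎ, dʒ, ʁ, dz, ɭ, l, ɟ, ɡ, r, ɾ, β

Among the inventory, the [+voice] segments are /ɖ, ɱ, ɲ, d, ʎ, dʒ, ʁ, dz, ɥ, ɭ, ɳ, l, ɟ, ɡ, r, ɾ, n, m, β/.
Among these, [−nasal] gives /ɖ, d, ʎ, dʒ, ʁ, dz, ɥ, ɭ, l, ɟ, ɡ, r, ɾ, β/.
Within that set, [−round] leaves /ɖ, d, ʎ, dʒ, ʁ, dz, ɭ, l, ɟ, ɡ, r, ɾ, β/.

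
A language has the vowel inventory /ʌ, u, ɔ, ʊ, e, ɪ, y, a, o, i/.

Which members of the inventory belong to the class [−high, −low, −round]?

Eliminate segments failing any feature: /u, ʊ, ɪ, y, i/ are [+high]; /ɔ, o/ are [+round]; /a/ is [+low]. The remaining /ʌ, e/ satisfy [−high], [−low], [−round].

ʌ, e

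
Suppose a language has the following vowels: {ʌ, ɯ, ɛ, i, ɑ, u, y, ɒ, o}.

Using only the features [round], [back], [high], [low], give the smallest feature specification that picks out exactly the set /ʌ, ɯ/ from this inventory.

/ʌ, ɯ/ are all [-low], [+back], [-round], and no other segment in the inventory matches all three values. Dropping any one of them over-generates: [+back, -round] alone would also admit /ɑ/; [-low, -round] alone would also admit /ɛ, i/; [-low, +back] alone would also admit /u, o/. No other combination of two listed features picks out exactly this set either, so fewer than three features will not do.

[-low, +back, -round]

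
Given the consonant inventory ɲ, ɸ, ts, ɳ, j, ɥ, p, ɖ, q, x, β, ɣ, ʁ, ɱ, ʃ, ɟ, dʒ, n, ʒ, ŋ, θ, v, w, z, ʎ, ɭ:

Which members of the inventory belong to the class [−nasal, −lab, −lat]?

Eliminate segments failing any feature: /ɲ, ɳ, ɱ, n, ŋ/ are [+nasal]; /ɸ, ɥ, p, β, v, w/ are [+labial]; /ʎ, ɭ/ are [+lateral]. The remaining /ts, j, ɖ, q, x, ɣ, ʁ, ʃ, ɟ, dʒ, ʒ, θ, z/ satisfy [−nasal], [−labial], [−lateral].

ts, j, ɖ, q, x, ɣ, ʁ, ʃ, ɟ, dʒ, ʒ, θ, z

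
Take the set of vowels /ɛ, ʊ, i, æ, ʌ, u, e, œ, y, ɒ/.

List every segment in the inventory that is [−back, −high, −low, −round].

Checking each segment against [−back], [−high], [−low], [−round]: /ɛ/ (mid front unrounded lax vowel), /e/ (mid front unrounded tense vowel) satisfy every feature; every other segment in the inventory fails at least one.

ɛ, e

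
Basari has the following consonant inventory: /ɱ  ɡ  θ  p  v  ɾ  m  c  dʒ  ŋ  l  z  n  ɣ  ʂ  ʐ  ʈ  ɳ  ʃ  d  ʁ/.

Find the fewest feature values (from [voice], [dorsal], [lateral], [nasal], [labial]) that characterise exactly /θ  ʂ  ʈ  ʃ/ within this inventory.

[−voice, −labial, −dorsal]

/θ, ʂ, ʈ, ʃ/ are all [−voice], [−labial], [−dorsal], and no other segment in the inventory matches all three values. Dropping any one of them over-generates: [−labial, −dorsal] alone would also admit /ɾ, dʒ, l, z, …/; [−voice, −dorsal] alone would also admit /p/; [−voice, −labial] alone would also admit /c/. No other combination of two listed features picks out exactly this set either, so fewer than three features will not do.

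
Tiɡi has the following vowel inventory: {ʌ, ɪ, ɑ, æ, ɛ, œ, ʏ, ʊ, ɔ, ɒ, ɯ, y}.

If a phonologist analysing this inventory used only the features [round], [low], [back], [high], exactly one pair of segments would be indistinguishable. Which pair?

On the given features, /y/ and /ʏ/ have an identical profile: [+round], [−low], [−back], [+high]. No other two segments in the inventory coincide on all 4 features. (They do differ in [tense], which is not among the given features.)

y, ʏ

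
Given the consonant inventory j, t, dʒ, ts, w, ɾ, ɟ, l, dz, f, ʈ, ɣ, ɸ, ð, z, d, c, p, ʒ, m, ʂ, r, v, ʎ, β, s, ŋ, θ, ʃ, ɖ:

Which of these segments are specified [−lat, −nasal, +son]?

Eliminate segments failing any feature: /t, dʒ, ts, ɟ, dz, f, ʈ, ɣ, ɸ, ð, z, d, c, p, ʒ, ʂ, v, β, s, θ, ʃ, ɖ/ are [−sonorant]; /l, ʎ/ are [+lateral]; /m, ŋ/ are [+nasal]. The remaining /j, w, ɾ, r/ satisfy [−lateral], [−nasal], [+sonorant].

j, w, ɾ, r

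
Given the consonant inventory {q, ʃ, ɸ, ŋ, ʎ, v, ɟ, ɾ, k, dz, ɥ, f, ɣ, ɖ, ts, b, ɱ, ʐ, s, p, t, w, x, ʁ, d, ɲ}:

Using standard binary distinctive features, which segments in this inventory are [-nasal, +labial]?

ɸ, v, ɥ, f, b, p, w

Checking each segment against [-nasal], [+labial]: /ɸ/ (voiceless bilabial fricative), /v/ (voiced labiodental fricative), /ɥ/ (labial-palatal glide), /f/ (voiceless labiodental fricative), /b/ (voiced bilabial stop), /p/ (voiceless bilabial stop), among others, satisfy every feature; every other segment in the inventory fails at least one.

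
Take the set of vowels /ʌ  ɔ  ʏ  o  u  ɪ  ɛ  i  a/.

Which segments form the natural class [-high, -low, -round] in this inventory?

ʌ, ɛ

First, the [-high] segments are /ʌ, ɔ, o, ɛ, a/.
Of those, [-low] gives /ʌ, ɔ, o, ɛ/.
Then [-round] leaves /ʌ, ɛ/.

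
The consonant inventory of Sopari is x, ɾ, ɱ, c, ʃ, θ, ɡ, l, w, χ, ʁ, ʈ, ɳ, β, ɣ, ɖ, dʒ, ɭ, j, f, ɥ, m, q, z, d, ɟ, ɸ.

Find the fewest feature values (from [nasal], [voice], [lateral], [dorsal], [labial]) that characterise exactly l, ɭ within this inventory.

[+lateral]

/l, ɭ/ are exactly the [+lateral] segments in the inventory, so a single feature suffices.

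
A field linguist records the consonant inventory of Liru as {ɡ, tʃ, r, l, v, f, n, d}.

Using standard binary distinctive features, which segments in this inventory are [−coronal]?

The feature [coronal] marks segments articulated with the tongue front (tip or blade). In this inventory /ɡ, v, f/ lack that property, so they are [−coronal]; /tʃ, r, l, n, d/ are [+coronal].

ɡ, v, f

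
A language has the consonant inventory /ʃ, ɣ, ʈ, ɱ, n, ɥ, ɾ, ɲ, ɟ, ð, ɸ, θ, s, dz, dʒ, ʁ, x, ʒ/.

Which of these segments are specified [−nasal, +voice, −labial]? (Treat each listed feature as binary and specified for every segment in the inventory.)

Eliminate segments failing any feature: /ʃ, ʈ, ɸ, θ, s, x/ are [−voice]; /ɱ, n, ɲ/ are [+nasal]; /ɥ/ is [+labial]. The remaining /ɣ, ɾ, ɟ, ð, dz, dʒ, ʁ, ʒ/ satisfy [−nasal], [+voice], [−labial].

ɣ, ɾ, ɟ, ð, dz, dʒ, ʁ, ʒ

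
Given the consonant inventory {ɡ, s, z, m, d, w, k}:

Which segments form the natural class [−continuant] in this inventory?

The [−continuant] segments here are /ɡ, m, d, k/; the remaining /s, z, w/ are [+continuant].

ɡ, m, d, k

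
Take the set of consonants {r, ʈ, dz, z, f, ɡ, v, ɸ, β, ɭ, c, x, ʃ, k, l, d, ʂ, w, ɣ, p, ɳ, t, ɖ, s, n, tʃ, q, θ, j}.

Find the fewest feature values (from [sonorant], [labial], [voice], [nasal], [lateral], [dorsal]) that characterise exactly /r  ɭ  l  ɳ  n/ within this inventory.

[+sonorant, -dorsal]

/r, ɭ, l, ɳ, n/ are all [+sonorant], [-dorsal], and no other segment in the inventory matches both values. Dropping any one of them over-generates: [-dorsal] alone would also admit /ʈ, dz, z, f, …/; [+sonorant] alone would also admit /w, j/. No other single listed feature picks out exactly this set either, so fewer than two features will not do.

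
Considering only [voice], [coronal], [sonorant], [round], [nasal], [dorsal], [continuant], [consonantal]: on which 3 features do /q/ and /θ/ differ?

/q/ is the voiceless uvular stop and /θ/ is the voiceless dental fricative. Both are [−voice], [−sonorant], [−round], [−nasal], [+consonantal]. /q/ is [−continuant] while /θ/ is [+continuant]; /q/ is [−coronal] while /θ/ is [+coronal]; /q/ is [+dorsal] while /θ/ is [−dorsal], so the distinguishing features are [continuant], [coronal], [dorsal].

[continuant], [coronal], [dorsal]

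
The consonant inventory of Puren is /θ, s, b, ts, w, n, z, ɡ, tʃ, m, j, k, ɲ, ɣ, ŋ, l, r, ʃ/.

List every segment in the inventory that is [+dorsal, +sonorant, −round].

j, ɲ, ŋ

The [+dorsal] segments are /w, ɡ, j, k, ɲ, ɣ, ŋ/.
Within that set, [+sonorant] gives /w, j, ɲ, ŋ/.
Intersecting with [−round] leaves /j, ɲ, ŋ/.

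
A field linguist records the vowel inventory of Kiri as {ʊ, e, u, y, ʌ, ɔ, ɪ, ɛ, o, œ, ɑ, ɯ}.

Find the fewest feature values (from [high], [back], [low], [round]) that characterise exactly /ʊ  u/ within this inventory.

The class [+high], [+back], [+round] has exactly /ʊ, u/ as its extension in this inventory. No smaller conjunction from the listed features achieves this: [+back, +round] alone would also admit /ɔ, o/; [+high, +round] alone would also admit /y/; [+high, +back] alone would also admit /ɯ/; and checking the remaining two-feature bundles turns up none with this extension.

[+high, +back, +round]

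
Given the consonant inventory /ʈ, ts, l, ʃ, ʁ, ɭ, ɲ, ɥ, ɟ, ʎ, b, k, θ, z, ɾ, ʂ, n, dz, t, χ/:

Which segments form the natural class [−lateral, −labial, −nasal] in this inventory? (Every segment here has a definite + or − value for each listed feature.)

ʈ, ts, ʃ, ʁ, ɟ, k, θ, z, ɾ, ʂ, dz, t, χ

Checking each segment against [−lateral], [−labial], [−nasal]: /ʈ/ (voiceless retroflex stop), /ts/ (voiceless alveolar affricate), /ʃ/ (voiceless postalveolar fricative), /ʁ/ (voiced uvular fricative), /ɟ/ (voiced palatal stop), /k/ (voiceless velar stop), among others, satisfy every feature; every other segment in the inventory fails at least one.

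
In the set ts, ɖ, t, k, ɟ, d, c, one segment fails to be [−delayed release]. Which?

Every segment except /ts/ is [−delayed release]. /ts/ (voiceless alveolar affricate) is [+delayed release], so it is the exception.

ts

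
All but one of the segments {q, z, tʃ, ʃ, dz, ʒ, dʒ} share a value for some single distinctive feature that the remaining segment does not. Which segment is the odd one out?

q

[strident] (equivalently [coronal], [dorsal]) groups all but one: /ʒ, z, dʒ, tʃ, ʃ, dz/ share [+strident] while /q/ (voiceless uvular stop) alone is [-strident]. Removing any other segment would not leave a single-feature class that excludes it.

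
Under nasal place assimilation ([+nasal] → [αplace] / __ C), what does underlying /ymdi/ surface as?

In /ymdi/, the nasal /m/ precedes /d/, which is [+coronal]. The nasal assimilates in place, becoming the [+coronal] nasal /n/. The surface form is [yndi].

[yndi]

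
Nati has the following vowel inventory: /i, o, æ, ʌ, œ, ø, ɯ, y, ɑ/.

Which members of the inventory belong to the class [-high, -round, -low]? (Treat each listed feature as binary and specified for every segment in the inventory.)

ʌ

Among the inventory, the [-high] segments are /o, æ, ʌ, œ, ø, ɑ/.
Within that set, [-round] gives /æ, ʌ, ɑ/.
Within that set, [-low] leaves /ʌ/.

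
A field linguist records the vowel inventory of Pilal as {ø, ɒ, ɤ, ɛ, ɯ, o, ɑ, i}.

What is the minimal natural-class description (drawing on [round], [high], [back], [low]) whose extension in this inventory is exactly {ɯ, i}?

[+high]

/ɯ, i/ are exactly the [+high] segments in the inventory, so a single feature suffices.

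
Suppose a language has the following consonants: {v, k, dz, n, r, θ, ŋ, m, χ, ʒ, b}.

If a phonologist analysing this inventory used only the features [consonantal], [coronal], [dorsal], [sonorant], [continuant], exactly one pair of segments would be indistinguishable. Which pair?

ʒ, θ

Both /ʒ/ and /θ/ are [+consonantal], [+coronal], [−dorsal], [−sonorant], [+continuant]. Since the list omits [voice], [strident] and [anterior] — which do distinguish the voiced postalveolar fricative from the voiceless dental fricative — this pair collapses; all other pairs remain distinct.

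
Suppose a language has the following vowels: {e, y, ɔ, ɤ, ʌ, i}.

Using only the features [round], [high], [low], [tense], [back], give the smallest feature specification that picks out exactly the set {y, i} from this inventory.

Every target segment is [+high] and no other inventory member is, so one feature is enough.

[+high]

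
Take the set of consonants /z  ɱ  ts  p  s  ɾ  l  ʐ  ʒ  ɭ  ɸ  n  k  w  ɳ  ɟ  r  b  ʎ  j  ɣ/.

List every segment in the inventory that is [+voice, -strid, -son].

Eliminate segments failing any feature: /z, ʐ, ʒ/ are [+strident]; /ɱ, ɾ, l, ɭ, n, w, ɳ, r, ʎ, j/ are [+sonorant]; /ts, p, s, ɸ, k/ are [-voice]. The remaining /ɟ, b, ɣ/ satisfy [+voice], [-strident], [-sonorant].

ɟ, b, ɣ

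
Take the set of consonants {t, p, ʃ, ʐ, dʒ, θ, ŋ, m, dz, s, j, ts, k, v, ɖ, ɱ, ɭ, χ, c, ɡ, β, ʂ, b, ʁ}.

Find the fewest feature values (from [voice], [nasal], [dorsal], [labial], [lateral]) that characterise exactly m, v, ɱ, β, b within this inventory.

The class [+voice], [+labial] has exactly /m, v, ɱ, β, b/ as its extension in this inventory. No smaller conjunction from the listed features achieves this: [+labial] alone would also admit /p/; [+voice] alone would also admit /ʐ, dʒ, ŋ, dz, …/; and checking the remaining single features turns up none with this extension.

[+voice, +labial]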